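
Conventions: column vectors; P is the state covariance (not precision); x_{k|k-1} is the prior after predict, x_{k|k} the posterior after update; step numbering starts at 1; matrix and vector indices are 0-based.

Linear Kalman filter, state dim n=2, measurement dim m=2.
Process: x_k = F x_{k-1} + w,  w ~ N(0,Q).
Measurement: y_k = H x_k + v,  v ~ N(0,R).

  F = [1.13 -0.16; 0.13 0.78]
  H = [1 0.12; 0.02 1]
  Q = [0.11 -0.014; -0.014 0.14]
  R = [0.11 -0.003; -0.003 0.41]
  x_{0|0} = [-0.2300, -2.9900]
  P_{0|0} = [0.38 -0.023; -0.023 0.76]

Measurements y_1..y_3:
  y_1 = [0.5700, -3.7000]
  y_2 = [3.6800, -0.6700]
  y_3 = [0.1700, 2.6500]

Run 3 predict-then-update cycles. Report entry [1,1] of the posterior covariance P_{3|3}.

step 1: x^-=[0.2185, -2.3621]  P^-=[0.6230 -0.0728; -0.0728 0.6041]  S=[0.7242 0.0090; 0.0090 1.0115]  K=[0.8490 -0.0672; -0.0078 0.5959]  nu=[0.6350, -1.3423]  x^+=[0.8478, -3.1669]  P^+=[0.0974 -0.0320; -0.0320 0.2450]
step 2: x^-=[1.4647, -2.3600]  P^-=[0.2523 -0.0578; -0.0578 0.2842]  S=[0.3525 -0.0218; -0.0218 0.6920]  K=[0.6926 -0.0544; -0.0421 0.4077]  nu=[2.4985, 1.6607]  x^+=[3.1048, -1.7881]  P^+=[0.0795 -0.0260; -0.0260 0.1678]
step 3: x^-=[3.7946, -0.9911]  P^-=[0.2252 -0.0456; -0.0456 0.2382]  S=[0.3276 -0.0157; -0.0157 0.6464]  K=[0.6683 -0.0474; -0.0345 0.3662]  nu=[-3.5056, 3.5652]  x^+=[1.2828, 0.4355]  P^+=[0.0764 -0.0230; -0.0230 0.1507]

P_post[1,1] = 0.1507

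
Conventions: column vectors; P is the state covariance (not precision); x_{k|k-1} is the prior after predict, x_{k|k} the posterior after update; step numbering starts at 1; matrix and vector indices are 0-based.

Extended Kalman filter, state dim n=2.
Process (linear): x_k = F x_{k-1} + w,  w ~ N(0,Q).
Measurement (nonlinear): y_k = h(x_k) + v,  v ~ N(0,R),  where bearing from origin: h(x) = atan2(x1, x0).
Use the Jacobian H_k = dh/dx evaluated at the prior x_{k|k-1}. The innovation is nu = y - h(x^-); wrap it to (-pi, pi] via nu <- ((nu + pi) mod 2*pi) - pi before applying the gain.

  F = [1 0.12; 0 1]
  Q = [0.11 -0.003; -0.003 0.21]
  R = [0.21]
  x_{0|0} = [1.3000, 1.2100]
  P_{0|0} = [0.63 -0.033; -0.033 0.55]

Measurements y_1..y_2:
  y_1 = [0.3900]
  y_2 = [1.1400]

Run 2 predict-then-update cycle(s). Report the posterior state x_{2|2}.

step 1: x^-=[1.4452, 1.2100]  P^-=[0.7400 0.0300; 0.0300 0.7600]  H_jac=[-0.3406 0.4068]  S=[0.4133]  K=[-0.5803; 0.7233]  nu=[-0.3070]  x^+=[1.6234, 0.9879]  P^+=[0.6008 0.2035; 0.2035 0.5438]
step 2: x^-=[1.7419, 0.9879]  P^-=[0.7675 0.2657; 0.2657 0.7538]  H_jac=[-0.2463 0.4344]  S=[0.3419]  K=[-0.2154; 0.7661]  nu=[0.6241]  x^+=[1.6075, 1.4660]  P^+=[0.7516 0.3221; 0.3221 0.5531]

x_post = [1.6075, 1.4660]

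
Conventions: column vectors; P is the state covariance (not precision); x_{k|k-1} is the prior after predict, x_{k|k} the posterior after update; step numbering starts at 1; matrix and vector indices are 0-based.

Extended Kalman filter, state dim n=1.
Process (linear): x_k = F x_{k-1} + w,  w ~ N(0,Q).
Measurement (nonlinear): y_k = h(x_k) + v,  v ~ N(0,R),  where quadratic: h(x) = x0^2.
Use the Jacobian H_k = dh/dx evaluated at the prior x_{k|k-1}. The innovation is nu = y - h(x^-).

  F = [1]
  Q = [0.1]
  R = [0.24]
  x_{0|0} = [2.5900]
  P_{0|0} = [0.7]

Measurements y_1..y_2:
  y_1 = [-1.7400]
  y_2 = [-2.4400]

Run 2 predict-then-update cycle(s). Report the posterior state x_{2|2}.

step 1: x^-=[2.5900]  P^-=[0.8000]  H_jac=[5.1800]  S=[21.7059]  K=[0.1909]  nu=[-8.4481]  x^+=[0.9771]  P^+=[0.0088]
step 2: x^-=[0.9771]  P^-=[0.1088]  H_jac=[1.9543]  S=[0.6557]  K=[0.3244]  nu=[-3.3948]  x^+=[-0.1242]  P^+=[0.0398]

x_post = [-0.1242]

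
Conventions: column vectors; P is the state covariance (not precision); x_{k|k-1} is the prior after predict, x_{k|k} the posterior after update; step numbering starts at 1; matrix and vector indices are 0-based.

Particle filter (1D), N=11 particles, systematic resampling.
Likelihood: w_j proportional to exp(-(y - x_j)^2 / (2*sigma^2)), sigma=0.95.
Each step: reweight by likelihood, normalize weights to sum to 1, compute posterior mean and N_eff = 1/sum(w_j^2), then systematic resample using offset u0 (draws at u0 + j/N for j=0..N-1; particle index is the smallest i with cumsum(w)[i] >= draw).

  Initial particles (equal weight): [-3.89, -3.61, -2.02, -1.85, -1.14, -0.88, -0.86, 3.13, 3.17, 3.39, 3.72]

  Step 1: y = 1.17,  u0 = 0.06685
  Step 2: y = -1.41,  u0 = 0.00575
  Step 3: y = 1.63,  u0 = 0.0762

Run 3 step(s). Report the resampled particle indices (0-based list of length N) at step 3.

step 1: w=[0.0000, 0.0000, 0.0061, 0.0110, 0.0894, 0.1675, 0.1752, 0.2046, 0.1874, 0.1120, 0.0468]  mean=1.3556  Neff=6.3051  idx=[4, 5, 5, 6, 6, 7, 7, 8, 8, 9, 10]
step 2: w=[0.2201, 0.1961, 0.1961, 0.1938, 0.1938, 0.0000, 0.0000, 0.0000, 0.0000, 0.0000, 0.0000]  mean=-0.9294  Neff=4.9874  idx=[0, 0, 0, 1, 1, 2, 2, 3, 3, 4, 4]
step 3: w=[0.0485, 0.0485, 0.0485, 0.1038, 0.1038, 0.1038, 0.1038, 0.1098, 0.1098, 0.1098, 0.1098]  mean=-0.9091  Neff=10.1641  idx=[1, 3, 4, 4, 5, 6, 7, 8, 9, 10, 10]

resampled_idx = [1, 3, 4, 4, 5, 6, 7, 8, 9, 10, 10]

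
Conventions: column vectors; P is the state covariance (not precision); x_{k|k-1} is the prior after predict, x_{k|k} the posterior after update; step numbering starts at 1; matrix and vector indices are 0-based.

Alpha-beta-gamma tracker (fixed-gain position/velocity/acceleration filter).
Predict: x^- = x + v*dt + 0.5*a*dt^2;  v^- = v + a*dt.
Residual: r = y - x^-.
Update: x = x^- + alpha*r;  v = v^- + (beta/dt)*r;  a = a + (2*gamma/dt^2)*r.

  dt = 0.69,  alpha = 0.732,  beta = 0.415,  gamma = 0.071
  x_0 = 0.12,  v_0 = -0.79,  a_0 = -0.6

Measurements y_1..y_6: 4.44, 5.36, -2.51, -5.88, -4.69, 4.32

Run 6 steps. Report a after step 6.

a_post = 2.6858

step 1: x_pred=-0.5679  r=5.0079  x^+=3.0979  v^+=1.8080  a^+=0.8936
step 2: x_pred=4.5581  r=0.8019  x^+=5.1451  v^+=2.9069  a^+=1.1328
step 3: x_pred=7.4205  r=-9.9305  x^+=0.1514  v^+=-2.2842  a^+=-1.8290
step 4: x_pred=-1.8601  r=-4.0199  x^+=-4.8027  v^+=-5.9640  a^+=-3.0280
step 5: x_pred=-9.6386  r=4.9486  x^+=-6.0162  v^+=-5.0769  a^+=-1.5520
step 6: x_pred=-9.8888  r=14.2088  x^+=0.5120  v^+=2.3980  a^+=2.6858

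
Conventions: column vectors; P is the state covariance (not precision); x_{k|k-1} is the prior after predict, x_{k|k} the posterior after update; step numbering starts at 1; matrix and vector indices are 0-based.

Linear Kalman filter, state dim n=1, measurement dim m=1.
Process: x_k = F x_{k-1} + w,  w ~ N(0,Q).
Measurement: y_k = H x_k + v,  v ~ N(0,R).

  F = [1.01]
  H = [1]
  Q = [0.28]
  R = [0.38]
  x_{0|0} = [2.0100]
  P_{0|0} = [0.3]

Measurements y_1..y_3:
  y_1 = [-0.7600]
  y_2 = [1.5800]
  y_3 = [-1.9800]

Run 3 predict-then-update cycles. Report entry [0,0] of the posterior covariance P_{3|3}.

P_post[0,0] = 0.2165

step 1: x^-=[2.0301]  P^-=[0.5860]  S=[0.9660]  K=[0.6066]  nu=[-2.7901]  x^+=[0.3375]  P^+=[0.2305]
step 2: x^-=[0.3409]  P^-=[0.5152]  S=[0.8952]  K=[0.5755]  nu=[1.2391]  x^+=[1.0540]  P^+=[0.2187]
step 3: x^-=[1.0645]  P^-=[0.5031]  S=[0.8831]  K=[0.5697]  nu=[-3.0445]  x^+=[-0.6699]  P^+=[0.2165]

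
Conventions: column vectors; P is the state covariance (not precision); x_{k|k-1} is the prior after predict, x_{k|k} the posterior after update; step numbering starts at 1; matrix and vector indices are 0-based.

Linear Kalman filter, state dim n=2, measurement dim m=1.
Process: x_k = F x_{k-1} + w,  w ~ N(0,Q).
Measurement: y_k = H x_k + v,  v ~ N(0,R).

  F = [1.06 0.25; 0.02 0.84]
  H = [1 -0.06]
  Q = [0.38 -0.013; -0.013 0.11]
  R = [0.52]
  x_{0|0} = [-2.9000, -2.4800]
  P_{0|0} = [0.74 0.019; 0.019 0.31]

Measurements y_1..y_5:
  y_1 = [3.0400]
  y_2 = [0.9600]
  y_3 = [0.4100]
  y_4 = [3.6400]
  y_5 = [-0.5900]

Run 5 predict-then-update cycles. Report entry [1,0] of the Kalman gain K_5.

step 1: x^-=[-3.6940, -2.1412]  P^-=[1.2409 0.0848; 0.0848 0.3297]  S=[1.7519]  K=[0.7054; 0.0371]  nu=[6.6055]  x^+=[0.9656, -1.8960]  P^+=[0.3691 0.0389; 0.0389 0.3273]
step 2: x^-=[0.5495, -1.5734]  P^-=[0.8359 0.0984; 0.0984 0.3424]  S=[1.3453]  K=[0.6169; 0.0579]  nu=[0.3161]  x^+=[0.7445, -1.5551]  P^+=[0.3238 0.0504; 0.0504 0.3379]
step 3: x^-=[0.4004, -1.2914]  P^-=[0.7917 0.1099; 0.1099 0.3502]  S=[1.2997]  K=[0.6040; 0.0684]  nu=[-0.0679]  x^+=[0.3594, -1.2960]  P^+=[0.3175 0.0562; 0.0562 0.3441]
step 4: x^-=[0.0570, -1.0815]  P^-=[0.7880 0.1163; 0.1163 0.3548]  S=[1.2953]  K=[0.6030; 0.0734]  nu=[3.5181]  x^+=[2.1783, -0.8233]  P^+=[0.3171 0.0590; 0.0590 0.3479]
step 5: x^-=[2.1031, -0.6480]  P^-=[0.7893 0.1196; 0.1196 0.3576]  S=[1.2962]  K=[0.6034; 0.0757]  nu=[-2.7320]  x^+=[0.4547, -0.8549]  P^+=[0.3174 0.0604; 0.0604 0.3501]

K[1,0] = 0.0757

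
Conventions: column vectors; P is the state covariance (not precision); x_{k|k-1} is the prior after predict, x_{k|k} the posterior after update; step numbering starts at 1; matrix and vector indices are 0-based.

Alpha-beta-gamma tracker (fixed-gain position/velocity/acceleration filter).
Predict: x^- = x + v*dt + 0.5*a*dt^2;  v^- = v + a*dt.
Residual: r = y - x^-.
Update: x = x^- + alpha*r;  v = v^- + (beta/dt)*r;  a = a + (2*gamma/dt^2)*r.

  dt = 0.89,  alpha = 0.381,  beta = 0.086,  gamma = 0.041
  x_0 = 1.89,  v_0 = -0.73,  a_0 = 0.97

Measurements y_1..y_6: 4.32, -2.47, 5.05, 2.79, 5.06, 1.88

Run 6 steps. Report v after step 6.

step 1: x_pred=1.6245  r=2.6955  x^+=2.6515  v^+=0.3938  a^+=1.2490
step 2: x_pred=3.4966  r=-5.9666  x^+=1.2233  v^+=0.9289  a^+=0.6314
step 3: x_pred=2.3001  r=2.7499  x^+=3.3478  v^+=1.7565  a^+=0.9160
step 4: x_pred=5.2739  r=-2.4839  x^+=4.3275  v^+=2.3318  a^+=0.6589
step 5: x_pred=6.6638  r=-1.6038  x^+=6.0527  v^+=2.7632  a^+=0.4929
step 6: x_pred=8.7072  r=-6.8272  x^+=6.1061  v^+=2.5422  a^+=-0.2139

v_post = 2.5422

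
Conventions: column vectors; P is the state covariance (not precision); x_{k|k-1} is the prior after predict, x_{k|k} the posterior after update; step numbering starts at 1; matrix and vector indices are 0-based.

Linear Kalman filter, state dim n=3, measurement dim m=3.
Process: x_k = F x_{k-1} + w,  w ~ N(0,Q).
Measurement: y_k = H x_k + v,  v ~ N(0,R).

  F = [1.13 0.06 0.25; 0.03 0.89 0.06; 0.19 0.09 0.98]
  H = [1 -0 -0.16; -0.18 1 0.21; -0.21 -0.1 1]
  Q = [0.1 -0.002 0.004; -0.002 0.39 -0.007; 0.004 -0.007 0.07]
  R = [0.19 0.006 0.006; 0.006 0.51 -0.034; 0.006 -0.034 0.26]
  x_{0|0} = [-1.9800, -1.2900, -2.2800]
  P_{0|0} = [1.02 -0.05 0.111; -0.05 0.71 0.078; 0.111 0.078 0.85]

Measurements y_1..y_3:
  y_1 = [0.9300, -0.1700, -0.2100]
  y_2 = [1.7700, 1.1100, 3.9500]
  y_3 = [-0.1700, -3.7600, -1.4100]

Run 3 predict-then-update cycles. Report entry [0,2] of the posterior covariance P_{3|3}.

P_post[0,2] = 0.0581

step 1: x^-=[-2.8848, -1.3443, -2.7267]  P^-=[1.5164 0.0589 0.5640; 0.0589 0.9624 0.1701; 0.5640 0.1701 0.9823]  S=[1.5511 -0.1336 0.1101; -0.1336 1.5725 0.1622; 0.1101 0.1622 1.0504]  K=[0.9103 0.0029 0.1322; 0.0790 0.6397 -0.0485; 0.2177 0.1143 0.7658]  nu=[3.3785, 1.2276, 1.7765]  x^+=[0.4292, -0.3784, -0.4904]  P^+=[0.1867 0.0191 0.0809; 0.0191 0.3311 0.0032; 0.0809 0.0032 0.2138]
step 2: x^-=[0.3397, -0.3533, -0.4331]  P^-=[0.4013 0.0512 0.1941; 0.0512 0.6549 0.0426; 0.1941 0.0426 0.3161]  S=[0.5373 0.0139 0.0673; 0.0139 1.1766 -0.0296; 0.0673 -0.0296 0.5125]  K=[0.6742 0.0117 0.1164; 0.0738 0.5544 -0.0434; 0.2017 0.0733 0.5067]  nu=[1.3610, 1.6154, 4.4191]  x^+=[1.7906, 0.4509, 2.1991]  P^+=[0.1393 0.0175 0.0649; 0.0175 0.2872 0.0027; 0.0649 0.0027 0.1444]
step 3: x^-=[2.6002, 0.5869, 2.5359]  P^-=[0.3270 0.0434 0.1480; 0.0434 0.6196 0.0333; 0.1480 0.0333 0.2413]  S=[0.4758 0.0124 0.0479; 0.0124 1.1381 -0.0418; 0.0479 -0.0418 0.4549]  K=[0.6272 0.0105 0.0998; 0.0699 0.5415 -0.0406; 0.1838 0.0646 0.4413]  nu=[-2.3645, -4.4114, -3.3412]  x^+=[0.7375, -1.8316, 0.3418]  P^+=[0.1291 0.0168 0.0581; 0.0168 0.2803 0.0030; 0.0581 0.0030 0.1262]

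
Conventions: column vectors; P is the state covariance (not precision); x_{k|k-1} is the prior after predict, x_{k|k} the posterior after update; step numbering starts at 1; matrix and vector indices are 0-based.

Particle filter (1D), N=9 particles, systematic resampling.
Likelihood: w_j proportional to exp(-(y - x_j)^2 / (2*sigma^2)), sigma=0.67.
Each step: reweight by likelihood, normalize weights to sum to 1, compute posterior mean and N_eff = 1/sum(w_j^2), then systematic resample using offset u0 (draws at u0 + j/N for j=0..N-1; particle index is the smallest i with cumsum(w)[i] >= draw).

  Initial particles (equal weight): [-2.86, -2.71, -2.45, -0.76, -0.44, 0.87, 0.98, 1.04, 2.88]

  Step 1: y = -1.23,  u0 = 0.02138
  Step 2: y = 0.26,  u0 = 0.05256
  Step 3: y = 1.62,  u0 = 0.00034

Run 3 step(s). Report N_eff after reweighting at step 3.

N_eff = 6.5573

step 1: w=[0.0319, 0.0536, 0.1172, 0.4810, 0.3070, 0.0045, 0.0027, 0.0020, 0.0000]  mean=-1.0159  Neff=2.9127  idx=[0, 2, 3, 3, 3, 3, 4, 4, 4]
step 2: w=[0.0000, 0.0001, 0.1048, 0.1048, 0.1048, 0.1048, 0.1935, 0.1935, 0.1935]  mean=-0.5744  Neff=6.3974  idx=[2, 3, 4, 5, 6, 6, 7, 8, 8]
step 3: w=[0.0353, 0.0353, 0.0353, 0.0353, 0.1718, 0.1718, 0.1718, 0.1718, 0.1718]  mean=-0.4852  Neff=6.5573  idx=[0, 3, 4, 5, 5, 6, 7, 7, 8]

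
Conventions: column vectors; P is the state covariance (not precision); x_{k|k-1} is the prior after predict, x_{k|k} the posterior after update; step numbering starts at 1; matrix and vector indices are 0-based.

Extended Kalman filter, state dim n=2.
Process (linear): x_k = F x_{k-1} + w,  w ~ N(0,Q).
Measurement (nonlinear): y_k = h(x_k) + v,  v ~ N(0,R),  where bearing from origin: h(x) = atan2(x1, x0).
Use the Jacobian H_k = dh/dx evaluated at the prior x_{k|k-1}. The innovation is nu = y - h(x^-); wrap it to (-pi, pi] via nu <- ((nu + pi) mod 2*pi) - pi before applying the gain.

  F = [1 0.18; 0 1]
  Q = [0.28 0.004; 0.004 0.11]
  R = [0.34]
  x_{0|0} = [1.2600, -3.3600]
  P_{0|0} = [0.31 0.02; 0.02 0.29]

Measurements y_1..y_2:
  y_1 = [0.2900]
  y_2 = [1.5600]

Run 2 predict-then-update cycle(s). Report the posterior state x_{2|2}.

step 1: x^-=[0.6552, -3.3600]  P^-=[0.6066 0.0762; 0.0762 0.4000]  H_jac=[0.2867 0.0559]  S=[0.3936]  K=[0.4527; 0.1123]  nu=[1.6682]  x^+=[1.4105, -3.1726]  P^+=[0.5259 0.0562; 0.0562 0.3950]
step 2: x^-=[0.8394, -3.1726]  P^-=[0.8390 0.1313; 0.1313 0.5050]  H_jac=[0.2946 0.0779]  S=[0.4219]  K=[0.6100; 0.1850]  nu=[2.8721]  x^+=[2.5915, -2.6413]  P^+=[0.6819 0.0837; 0.0837 0.4906]

x_post = [2.5915, -2.6413]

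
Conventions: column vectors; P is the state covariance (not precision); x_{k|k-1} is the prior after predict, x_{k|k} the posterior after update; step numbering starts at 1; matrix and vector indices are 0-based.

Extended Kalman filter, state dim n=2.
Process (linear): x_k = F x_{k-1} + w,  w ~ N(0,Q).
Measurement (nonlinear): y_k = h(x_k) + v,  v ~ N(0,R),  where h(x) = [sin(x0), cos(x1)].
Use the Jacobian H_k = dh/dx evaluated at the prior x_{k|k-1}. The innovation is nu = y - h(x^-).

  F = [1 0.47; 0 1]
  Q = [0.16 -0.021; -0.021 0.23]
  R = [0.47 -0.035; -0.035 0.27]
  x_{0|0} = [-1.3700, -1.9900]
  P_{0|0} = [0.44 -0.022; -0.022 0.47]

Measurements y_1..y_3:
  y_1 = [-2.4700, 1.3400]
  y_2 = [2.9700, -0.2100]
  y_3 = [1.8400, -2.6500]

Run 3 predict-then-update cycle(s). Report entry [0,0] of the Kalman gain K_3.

K[0,0] = 0.1261

step 1: x^-=[-2.3053, -1.9900]  P^-=[0.6831 0.1779; 0.1779 0.7000]  H_jac=[-0.6702 0.0000; 0.0000 0.9134]  S=[0.7769 -0.1439; -0.1439 0.8540]  K=[-0.5720 0.0939; -0.0153 0.7461]  nu=[-1.7278, 1.7470]  x^+=[-1.1530, -0.6602]  P^+=[0.4060 0.0497; 0.0497 0.2211]
step 2: x^-=[-1.4633, -0.6602]  P^-=[0.6615 0.1326; 0.1326 0.4511]  H_jac=[0.1073 0.0000; 0.0000 0.6132]  S=[0.4776 -0.0263; -0.0263 0.4397]  K=[0.1593 0.1945; 0.0646 0.6331]  nu=[3.9642, -0.9999]  x^+=[-1.0260, -1.0370]  P^+=[0.6344 0.0765; 0.0765 0.2751]
step 3: x^-=[-1.5134, -1.0370]  P^-=[0.9271 0.1848; 0.1848 0.5051]  H_jac=[0.0573 0.0000; 0.0000 0.8609]  S=[0.4730 -0.0259; -0.0259 0.6443]  K=[0.1261 0.2520; 0.0594 0.6772]  nu=[2.8384, -3.1588]  x^+=[-1.9514, -3.0075]  P^+=[0.8803 0.0739; 0.0739 0.2100]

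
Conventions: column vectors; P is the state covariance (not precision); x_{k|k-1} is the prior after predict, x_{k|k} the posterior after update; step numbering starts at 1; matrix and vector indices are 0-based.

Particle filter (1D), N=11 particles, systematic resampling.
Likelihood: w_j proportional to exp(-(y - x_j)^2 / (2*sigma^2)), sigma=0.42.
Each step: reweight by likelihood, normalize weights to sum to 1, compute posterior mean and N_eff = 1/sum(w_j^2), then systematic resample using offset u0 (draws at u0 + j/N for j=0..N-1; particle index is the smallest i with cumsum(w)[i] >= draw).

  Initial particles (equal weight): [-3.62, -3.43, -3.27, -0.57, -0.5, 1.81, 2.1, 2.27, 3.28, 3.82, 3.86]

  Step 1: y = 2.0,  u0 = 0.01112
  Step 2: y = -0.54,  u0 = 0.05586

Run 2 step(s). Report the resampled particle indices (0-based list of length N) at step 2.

step 1: w=[0.0000, 0.0000, 0.0000, 0.0000, 0.0000, 0.3346, 0.3603, 0.3015, 0.0036, 0.0000, 0.0000]  mean=2.0585  Neff=3.0059  idx=[5, 5, 5, 5, 6, 6, 6, 6, 7, 7, 7]
step 2: w=[0.2457, 0.2457, 0.2457, 0.2457, 0.0041, 0.0041, 0.0041, 0.0041, 0.0003, 0.0003, 0.0003]  mean=1.8151  Neff=4.1396  idx=[0, 0, 0, 1, 1, 2, 2, 2, 3, 3, 3]

resampled_idx = [0, 0, 0, 1, 1, 2, 2, 2, 3, 3, 3]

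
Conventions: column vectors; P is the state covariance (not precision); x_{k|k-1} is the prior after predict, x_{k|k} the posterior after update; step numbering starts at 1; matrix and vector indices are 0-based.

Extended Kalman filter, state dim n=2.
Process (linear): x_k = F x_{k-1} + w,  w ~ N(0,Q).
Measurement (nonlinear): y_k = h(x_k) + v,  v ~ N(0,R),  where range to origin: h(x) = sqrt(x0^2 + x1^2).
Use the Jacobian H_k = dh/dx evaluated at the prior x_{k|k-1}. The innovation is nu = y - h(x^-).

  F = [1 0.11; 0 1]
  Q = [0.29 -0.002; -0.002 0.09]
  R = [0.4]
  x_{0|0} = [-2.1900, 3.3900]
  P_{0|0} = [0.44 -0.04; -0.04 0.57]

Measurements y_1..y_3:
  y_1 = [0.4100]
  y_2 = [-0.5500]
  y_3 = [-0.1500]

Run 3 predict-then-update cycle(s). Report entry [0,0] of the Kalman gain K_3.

step 1: x^-=[-1.8171, 3.3900]  P^-=[0.7281 0.0207; 0.0207 0.6600]  H_jac=[-0.4724 0.8814]  S=[1.0580]  K=[-0.3079; 0.5406]  nu=[-3.4363]  x^+=[-0.7591, 1.5324]  P^+=[0.6278 0.1968; 0.1968 0.3508]
step 2: x^-=[-0.5906, 1.5324]  P^-=[0.9653 0.2334; 0.2334 0.4408]  H_jac=[-0.3596 0.9331]  S=[0.7520]  K=[-0.1720; 0.4354]  nu=[-2.1922]  x^+=[-0.2134, 0.5779]  P^+=[0.9431 0.2897; 0.2897 0.2983]
step 3: x^-=[-0.1498, 0.5779]  P^-=[1.3004 0.3205; 0.3205 0.3883]  H_jac=[-0.2509 0.9680]  S=[0.6900]  K=[-0.0233; 0.4281]  nu=[-0.7471]  x^+=[-0.1324, 0.2581]  P^+=[1.3001 0.3274; 0.3274 0.2618]

K[0,0] = -0.0233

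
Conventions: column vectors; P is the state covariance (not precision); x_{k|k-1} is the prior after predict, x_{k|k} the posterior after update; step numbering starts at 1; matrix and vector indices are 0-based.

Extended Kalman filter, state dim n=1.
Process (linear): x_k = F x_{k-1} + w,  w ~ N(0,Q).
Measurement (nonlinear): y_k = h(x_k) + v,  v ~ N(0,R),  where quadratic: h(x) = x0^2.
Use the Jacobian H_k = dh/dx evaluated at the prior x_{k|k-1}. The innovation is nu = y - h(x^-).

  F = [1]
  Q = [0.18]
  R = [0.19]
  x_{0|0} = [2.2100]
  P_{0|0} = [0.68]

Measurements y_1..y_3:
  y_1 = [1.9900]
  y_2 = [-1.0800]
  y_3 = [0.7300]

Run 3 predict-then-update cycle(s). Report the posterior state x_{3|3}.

x_post = [0.7627]

step 1: x^-=[2.2100]  P^-=[0.8600]  H_jac=[4.4200]  S=[16.9913]  K=[0.2237]  nu=[-2.8941]  x^+=[1.5625]  P^+=[0.0096]
step 2: x^-=[1.5625]  P^-=[0.1896]  H_jac=[3.1251]  S=[2.0418]  K=[0.2902]  nu=[-3.5216]  x^+=[0.5405]  P^+=[0.0176]
step 3: x^-=[0.5405]  P^-=[0.1976]  H_jac=[1.0811]  S=[0.4210]  K=[0.5075]  nu=[0.4378]  x^+=[0.7627]  P^+=[0.0892]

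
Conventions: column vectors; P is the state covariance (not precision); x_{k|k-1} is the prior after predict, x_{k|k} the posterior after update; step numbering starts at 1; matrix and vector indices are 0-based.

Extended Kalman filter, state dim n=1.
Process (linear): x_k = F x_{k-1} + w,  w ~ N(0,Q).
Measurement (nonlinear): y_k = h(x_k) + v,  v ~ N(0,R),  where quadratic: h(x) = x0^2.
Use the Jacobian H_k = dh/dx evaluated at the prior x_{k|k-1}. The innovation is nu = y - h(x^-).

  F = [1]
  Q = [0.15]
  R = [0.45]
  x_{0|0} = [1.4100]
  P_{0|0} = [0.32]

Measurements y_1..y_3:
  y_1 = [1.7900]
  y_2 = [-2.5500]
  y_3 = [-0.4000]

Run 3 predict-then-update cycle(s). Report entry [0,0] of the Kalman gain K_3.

K[0,0] = 0.0943

step 1: x^-=[1.4100]  P^-=[0.4700]  H_jac=[2.8200]  S=[4.1876]  K=[0.3165]  nu=[-0.1981]  x^+=[1.3473]  P^+=[0.0505]
step 2: x^-=[1.3473]  P^-=[0.2005]  H_jac=[2.6946]  S=[1.9058]  K=[0.2835]  nu=[-4.3652]  x^+=[0.1098]  P^+=[0.0473]
step 3: x^-=[0.1098]  P^-=[0.1973]  H_jac=[0.2196]  S=[0.4595]  K=[0.0943]  nu=[-0.4121]  x^+=[0.0710]  P^+=[0.1933]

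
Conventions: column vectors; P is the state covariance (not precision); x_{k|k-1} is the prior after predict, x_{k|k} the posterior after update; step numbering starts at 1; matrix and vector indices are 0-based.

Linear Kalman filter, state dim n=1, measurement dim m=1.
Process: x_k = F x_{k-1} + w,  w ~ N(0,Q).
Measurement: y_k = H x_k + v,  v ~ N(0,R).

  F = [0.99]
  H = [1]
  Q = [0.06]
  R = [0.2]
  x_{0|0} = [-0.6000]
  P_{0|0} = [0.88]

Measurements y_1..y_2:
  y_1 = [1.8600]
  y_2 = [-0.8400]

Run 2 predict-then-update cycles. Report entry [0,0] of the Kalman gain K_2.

step 1: x^-=[-0.5940]  P^-=[0.9225]  S=[1.1225]  K=[0.8218]  nu=[2.4540]  x^+=[1.4228]  P^+=[0.1644]
step 2: x^-=[1.4085]  P^-=[0.2211]  S=[0.4211]  K=[0.5250]  nu=[-2.2485]  x^+=[0.2279]  P^+=[0.1050]

K[0,0] = 0.5250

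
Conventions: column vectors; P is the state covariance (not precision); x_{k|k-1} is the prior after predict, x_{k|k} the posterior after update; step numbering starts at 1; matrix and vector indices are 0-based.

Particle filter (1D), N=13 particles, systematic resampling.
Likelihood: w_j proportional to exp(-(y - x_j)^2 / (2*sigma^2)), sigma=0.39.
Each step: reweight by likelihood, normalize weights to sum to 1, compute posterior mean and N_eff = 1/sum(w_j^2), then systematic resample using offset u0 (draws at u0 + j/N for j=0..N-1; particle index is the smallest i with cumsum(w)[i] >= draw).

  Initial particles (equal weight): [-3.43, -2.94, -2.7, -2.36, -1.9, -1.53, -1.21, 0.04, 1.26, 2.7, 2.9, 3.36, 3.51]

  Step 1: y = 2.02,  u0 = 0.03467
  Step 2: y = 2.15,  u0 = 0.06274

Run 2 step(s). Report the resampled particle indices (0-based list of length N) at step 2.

resampled_idx = [2, 4, 5, 5, 6, 7, 7, 8, 9, 9, 10, 11, 12]

step 1: w=[0.0000, 0.0000, 0.0000, 0.0000, 0.0000, 0.0000, 0.0000, 0.0000, 0.3326, 0.4857, 0.1742, 0.0061, 0.0015]  mean=2.2611  Neff=2.6534  idx=[8, 8, 8, 8, 9, 9, 9, 9, 9, 9, 9, 10, 10]
step 2: w=[0.0231, 0.0231, 0.0231, 0.0231, 0.1156, 0.1156, 0.1156, 0.1156, 0.1156, 0.1156, 0.1156, 0.0492, 0.0492]  mean=2.5865  Neff=9.9491  idx=[2, 4, 5, 5, 6, 7, 7, 8, 9, 9, 10, 11, 12]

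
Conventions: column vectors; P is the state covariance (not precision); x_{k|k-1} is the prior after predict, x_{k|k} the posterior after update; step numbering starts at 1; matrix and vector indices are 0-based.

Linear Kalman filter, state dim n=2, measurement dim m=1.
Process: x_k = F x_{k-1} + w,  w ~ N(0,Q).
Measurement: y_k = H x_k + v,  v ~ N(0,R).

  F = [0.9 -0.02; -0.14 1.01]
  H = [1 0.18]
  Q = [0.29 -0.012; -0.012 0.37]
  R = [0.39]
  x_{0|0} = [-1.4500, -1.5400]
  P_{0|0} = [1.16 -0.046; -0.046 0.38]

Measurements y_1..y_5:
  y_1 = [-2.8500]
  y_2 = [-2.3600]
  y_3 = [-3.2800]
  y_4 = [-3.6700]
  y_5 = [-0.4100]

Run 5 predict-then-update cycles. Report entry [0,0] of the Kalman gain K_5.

step 1: x^-=[-1.2742, -1.3524]  P^-=[1.2314 -0.2078; -0.2078 0.7934]  S=[1.5723]  K=[0.7594; -0.0413]  nu=[-1.3324]  x^+=[-2.2860, -1.2973]  P^+=[0.3247 -0.1584; -0.1584 0.7907]
step 2: x^-=[-2.0314, -0.9903]  P^-=[0.5590 -0.2133; -0.2133 1.2278]  S=[0.9120]  K=[0.5709; 0.0084]  nu=[-0.1503]  x^+=[-2.1172, -0.9915]  P^+=[0.2618 -0.2177; -0.2177 1.2277]
step 3: x^-=[-1.8857, -0.7050]  P^-=[0.5104 -0.2683; -0.2683 1.6891]  S=[0.8585]  K=[0.5382; 0.0416]  nu=[-1.2674]  x^+=[-2.5679, -0.7578]  P^+=[0.2617 -0.2875; -0.2875 1.6876]
step 4: x^-=[-2.2959, -0.4059]  P^-=[0.5130 -0.3412; -0.3412 2.1780]  S=[0.8507]  K=[0.5308; 0.0597]  nu=[-1.3010]  x^+=[-2.9865, -0.4836]  P^+=[0.2733 -0.3682; -0.3682 2.1749]
step 5: x^-=[-2.6782, -0.0703]  P^-=[0.5255 -0.4261; -0.4261 2.6981]  S=[0.8495]  K=[0.5283; 0.0701]  nu=[2.2808]  x^+=[-1.4732, 0.0897]  P^+=[0.2884 -0.4576; -0.4576 2.6939]

K[0,0] = 0.5283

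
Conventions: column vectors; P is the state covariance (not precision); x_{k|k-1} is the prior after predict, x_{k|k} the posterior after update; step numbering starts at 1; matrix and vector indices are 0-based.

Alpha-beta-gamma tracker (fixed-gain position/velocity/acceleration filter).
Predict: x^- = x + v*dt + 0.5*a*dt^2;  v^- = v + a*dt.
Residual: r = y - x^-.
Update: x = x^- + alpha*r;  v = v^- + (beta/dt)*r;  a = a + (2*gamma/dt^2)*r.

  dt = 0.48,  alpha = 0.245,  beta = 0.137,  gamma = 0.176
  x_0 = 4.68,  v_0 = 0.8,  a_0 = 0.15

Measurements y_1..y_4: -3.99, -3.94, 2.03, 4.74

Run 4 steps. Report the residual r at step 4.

resid = 18.5919

step 1: x_pred=5.0813  r=-9.0713  x^+=2.8588  v^+=-1.7171  a^+=-13.7089
step 2: x_pred=0.4553  r=-4.3953  x^+=-0.6215  v^+=-9.5519  a^+=-20.4240
step 3: x_pred=-7.5593  r=9.5893  x^+=-5.2099  v^+=-16.6185  a^+=-5.7738
step 4: x_pred=-13.8519  r=18.5919  x^+=-9.2969  v^+=-14.0834  a^+=22.6305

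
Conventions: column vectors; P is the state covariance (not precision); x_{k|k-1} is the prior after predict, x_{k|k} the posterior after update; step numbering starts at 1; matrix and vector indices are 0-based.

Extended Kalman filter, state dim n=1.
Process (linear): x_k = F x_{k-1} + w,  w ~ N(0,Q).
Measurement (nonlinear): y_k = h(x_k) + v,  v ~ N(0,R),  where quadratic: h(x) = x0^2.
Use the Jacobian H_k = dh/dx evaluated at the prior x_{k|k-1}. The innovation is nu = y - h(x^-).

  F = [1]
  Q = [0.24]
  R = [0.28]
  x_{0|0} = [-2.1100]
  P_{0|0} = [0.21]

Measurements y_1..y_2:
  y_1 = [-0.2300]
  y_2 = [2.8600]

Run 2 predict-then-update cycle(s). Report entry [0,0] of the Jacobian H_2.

step 1: x^-=[-2.1100]  P^-=[0.4500]  H_jac=[-4.2200]  S=[8.2938]  K=[-0.2290]  nu=[-4.6821]  x^+=[-1.0380]  P^+=[0.0152]
step 2: x^-=[-1.0380]  P^-=[0.2552]  H_jac=[-2.0759]  S=[1.3797]  K=[-0.3840]  nu=[1.7827]  x^+=[-1.7224]  P^+=[0.0518]

H_jac[0,0] = -2.0759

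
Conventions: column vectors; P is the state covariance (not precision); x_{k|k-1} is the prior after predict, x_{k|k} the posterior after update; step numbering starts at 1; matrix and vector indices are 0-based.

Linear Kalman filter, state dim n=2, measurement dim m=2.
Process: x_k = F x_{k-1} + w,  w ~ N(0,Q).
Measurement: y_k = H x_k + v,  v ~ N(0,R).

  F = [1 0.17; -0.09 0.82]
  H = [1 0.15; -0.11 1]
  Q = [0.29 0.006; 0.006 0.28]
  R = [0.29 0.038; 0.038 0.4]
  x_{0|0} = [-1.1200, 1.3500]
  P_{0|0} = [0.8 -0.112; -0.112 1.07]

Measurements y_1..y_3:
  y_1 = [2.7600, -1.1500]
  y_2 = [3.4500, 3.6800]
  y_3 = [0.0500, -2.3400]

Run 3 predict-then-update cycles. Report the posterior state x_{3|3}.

step 1: x^-=[-0.8905, 1.2078]  P^-=[1.0828 -0.0070; -0.0070 1.0225]  S=[1.3938 0.0654; 0.0654 1.4371]  K=[0.7820 -0.1233; 0.0718 0.7087]  nu=[3.4693, -2.4558]  x^+=[2.1252, -0.2837]  P^+=[0.2214 0.0047; 0.0047 0.2867]
step 2: x^-=[2.0770, -0.4239]  P^-=[0.5213 0.0299; 0.0299 0.4739]  S=[0.8309 0.0811; 0.0811 0.8736]  K=[0.6416 -0.0910; 0.0695 0.5322]  nu=[1.4366, 4.3324]  x^+=[2.6044, 1.9818]  P^+=[0.1814 0.0079; 0.0079 0.2164]
step 3: x^-=[2.9413, 1.3907]  P^-=[0.4804 0.0262; 0.0262 0.4258]  S=[0.7878 0.0748; 0.0748 0.8259]  K=[0.6232 -0.0887; 0.0663 0.5061]  nu=[-3.0999, -3.4071]  x^+=[1.3117, -0.5392]  P^+=[0.1762 0.0076; 0.0076 0.2058]

x_post = [1.3117, -0.5392]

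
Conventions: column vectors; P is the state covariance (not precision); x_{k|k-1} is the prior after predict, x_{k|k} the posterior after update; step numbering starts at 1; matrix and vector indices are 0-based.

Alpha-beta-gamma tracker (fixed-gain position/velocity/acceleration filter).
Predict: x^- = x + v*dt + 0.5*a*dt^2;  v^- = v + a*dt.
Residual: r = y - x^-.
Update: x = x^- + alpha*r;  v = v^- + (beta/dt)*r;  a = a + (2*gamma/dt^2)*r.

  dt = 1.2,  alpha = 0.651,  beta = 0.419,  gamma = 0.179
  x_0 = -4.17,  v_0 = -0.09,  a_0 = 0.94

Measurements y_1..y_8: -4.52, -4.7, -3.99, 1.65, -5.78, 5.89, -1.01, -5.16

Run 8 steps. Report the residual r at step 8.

step 1: x_pred=-3.6012  r=-0.9188  x^+=-4.1993  v^+=0.7172  a^+=0.7116
step 2: x_pred=-2.8264  r=-1.8736  x^+=-4.0461  v^+=0.9169  a^+=0.2458
step 3: x_pred=-2.7689  r=-1.2211  x^+=-3.5638  v^+=0.7854  a^+=-0.0578
step 4: x_pred=-2.6629  r=4.3129  x^+=0.1448  v^+=2.2220  a^+=1.0144
step 5: x_pred=3.5416  r=-9.3216  x^+=-2.5268  v^+=0.1845  a^+=-1.3030
step 6: x_pred=-3.2435  r=9.1335  x^+=2.7024  v^+=1.8100  a^+=0.9677
step 7: x_pred=5.5712  r=-6.5812  x^+=1.2868  v^+=0.6733  a^+=-0.6685
step 8: x_pred=1.6135  r=-6.7735  x^+=-2.7960  v^+=-2.4939  a^+=-2.3525

resid = -6.7735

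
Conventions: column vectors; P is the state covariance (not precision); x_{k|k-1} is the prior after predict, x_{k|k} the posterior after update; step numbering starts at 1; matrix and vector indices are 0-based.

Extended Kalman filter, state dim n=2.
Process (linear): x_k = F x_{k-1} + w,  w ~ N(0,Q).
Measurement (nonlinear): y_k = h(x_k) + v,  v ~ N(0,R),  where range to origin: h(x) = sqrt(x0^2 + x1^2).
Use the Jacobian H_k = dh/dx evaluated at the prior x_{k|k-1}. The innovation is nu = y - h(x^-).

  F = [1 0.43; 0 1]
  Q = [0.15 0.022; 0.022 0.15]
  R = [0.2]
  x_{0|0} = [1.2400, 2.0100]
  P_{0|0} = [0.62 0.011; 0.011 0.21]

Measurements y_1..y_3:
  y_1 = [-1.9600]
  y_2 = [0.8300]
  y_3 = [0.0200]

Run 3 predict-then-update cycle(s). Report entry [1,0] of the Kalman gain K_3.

K[1,0] = -0.2464

step 1: x^-=[2.1043, 2.0100]  P^-=[0.8183 0.1233; 0.1233 0.3600]  H_jac=[0.7231 0.6907]  S=[0.9228]  K=[0.7335; 0.3661]  nu=[-4.8700]  x^+=[-1.4679, 0.2272]  P^+=[0.3218 -0.1245; -0.1245 0.2363]
step 2: x^-=[-1.3702, 0.2272]  P^-=[0.4084 -0.0009; -0.0009 0.3863]  H_jac=[-0.9865 0.1636]  S=[0.6081]  K=[-0.6628; 0.1053]  nu=[-0.5589]  x^+=[-0.9997, 0.1683]  P^+=[0.1413 0.0416; 0.0416 0.3796]
step 3: x^-=[-0.9274, 0.1683]  P^-=[0.3972 0.2268; 0.2268 0.5296]  H_jac=[-0.9839 0.1786]  S=[0.5217]  K=[-0.6715; -0.2464]  nu=[-0.9225]  x^+=[-0.3079, 0.3957]  P^+=[0.1620 0.1405; 0.1405 0.4979]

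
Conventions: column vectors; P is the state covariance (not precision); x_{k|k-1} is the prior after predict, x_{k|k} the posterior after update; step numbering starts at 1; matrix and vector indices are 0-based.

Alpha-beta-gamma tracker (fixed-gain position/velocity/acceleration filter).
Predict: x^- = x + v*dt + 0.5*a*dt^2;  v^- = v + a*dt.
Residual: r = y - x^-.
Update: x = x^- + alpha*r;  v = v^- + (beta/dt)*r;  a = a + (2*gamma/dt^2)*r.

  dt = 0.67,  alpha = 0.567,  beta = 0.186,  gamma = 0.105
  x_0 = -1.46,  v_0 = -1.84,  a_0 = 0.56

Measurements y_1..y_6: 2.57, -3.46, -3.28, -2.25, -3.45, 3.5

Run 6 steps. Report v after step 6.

step 1: x_pred=-2.5671  r=5.1371  x^+=0.3456  v^+=-0.0387  a^+=2.9632
step 2: x_pred=0.9848  r=-4.4448  x^+=-1.5354  v^+=0.7127  a^+=0.8839
step 3: x_pred=-0.8595  r=-2.4205  x^+=-2.2319  v^+=0.6330  a^+=-0.2485
step 4: x_pred=-1.8636  r=-0.3864  x^+=-2.0827  v^+=0.3592  a^+=-0.4292
step 5: x_pred=-1.9384  r=-1.5116  x^+=-2.7955  v^+=-0.3480  a^+=-1.1364
step 6: x_pred=-3.2837  r=6.7837  x^+=0.5627  v^+=0.7738  a^+=2.0371

v_post = 0.7738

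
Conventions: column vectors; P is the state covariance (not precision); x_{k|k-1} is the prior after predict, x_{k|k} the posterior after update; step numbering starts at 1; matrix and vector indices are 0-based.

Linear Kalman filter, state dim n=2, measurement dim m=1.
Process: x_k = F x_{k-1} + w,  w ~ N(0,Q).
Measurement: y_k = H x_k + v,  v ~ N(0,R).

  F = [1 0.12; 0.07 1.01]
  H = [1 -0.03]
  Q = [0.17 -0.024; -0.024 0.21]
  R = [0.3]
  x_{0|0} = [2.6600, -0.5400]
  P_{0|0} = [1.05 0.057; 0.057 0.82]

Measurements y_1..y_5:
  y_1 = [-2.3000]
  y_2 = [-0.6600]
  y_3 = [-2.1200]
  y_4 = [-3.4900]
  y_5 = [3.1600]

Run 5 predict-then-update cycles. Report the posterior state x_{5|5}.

x_post = [0.4919, 0.3670]

step 1: x^-=[2.5952, -0.3592]  P^-=[1.2455 0.2069; 0.2069 1.0597]  S=[1.5340]  K=[0.8079; 0.1142]  nu=[-4.9060]  x^+=[-1.3681, -0.9193]  P^+=[0.2443 0.0654; 0.0654 1.0397]
step 2: x^-=[-1.4785, -1.0243]  P^-=[0.4450 0.1858; 0.1858 1.2810]  S=[0.7350]  K=[0.5979; 0.2004]  nu=[0.7877]  x^+=[-1.0075, -0.8664]  P^+=[0.1823 0.0977; 0.0977 1.2515]
step 3: x^-=[-1.1115, -0.9456]  P^-=[0.3938 0.2399; 0.2399 1.5014]  S=[0.6807]  K=[0.5679; 0.2863]  nu=[-1.0369]  x^+=[-1.7003, -1.2424]  P^+=[0.1742 0.1293; 0.1293 1.4456]
step 4: x^-=[-1.8494, -1.3739]  P^-=[0.3961 0.2950; 0.2950 1.7038]  S=[0.6799]  K=[0.5695; 0.3588]  nu=[-1.6818]  x^+=[-2.8072, -1.9772]  P^+=[0.1755 0.1561; 0.1561 1.6163]
step 5: x^-=[-3.0445, -2.1935]  P^-=[0.4063 0.3432; 0.3432 1.8817]  S=[0.6874]  K=[0.5761; 0.4171]  nu=[6.1387]  x^+=[0.4919, 0.3670]  P^+=[0.1782 0.1780; 0.1780 1.7621]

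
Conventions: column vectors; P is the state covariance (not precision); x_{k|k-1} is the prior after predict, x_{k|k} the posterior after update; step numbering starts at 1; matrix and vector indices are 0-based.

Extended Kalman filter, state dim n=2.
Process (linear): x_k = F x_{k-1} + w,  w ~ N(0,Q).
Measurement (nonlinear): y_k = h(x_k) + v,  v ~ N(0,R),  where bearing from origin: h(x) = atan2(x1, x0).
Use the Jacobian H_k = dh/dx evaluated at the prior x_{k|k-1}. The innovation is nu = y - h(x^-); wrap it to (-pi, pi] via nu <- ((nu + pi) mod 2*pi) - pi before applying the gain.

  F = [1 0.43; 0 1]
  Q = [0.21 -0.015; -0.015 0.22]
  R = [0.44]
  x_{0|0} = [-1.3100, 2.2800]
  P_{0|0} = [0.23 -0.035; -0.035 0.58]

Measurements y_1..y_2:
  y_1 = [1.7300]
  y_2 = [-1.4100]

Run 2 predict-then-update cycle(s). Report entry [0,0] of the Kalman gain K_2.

K[0,0] = -0.5556

step 1: x^-=[-0.3296, 2.2800]  P^-=[0.5171 0.1994; 0.1994 0.8000]  H_jac=[-0.4296 -0.0621]  S=[0.5492]  K=[-0.4271; -0.2465]  nu=[0.0156]  x^+=[-0.3363, 2.2761]  P^+=[0.4170 0.1416; 0.1416 0.7666]
step 2: x^-=[0.6425, 2.2761]  P^-=[0.8905 0.4562; 0.4562 0.9866]  H_jac=[-0.4069 0.1149]  S=[0.5578]  K=[-0.5556; -0.1297]  nu=[-2.7057]  x^+=[2.1459, 2.6270]  P^+=[0.7183 0.4161; 0.4161 0.9773]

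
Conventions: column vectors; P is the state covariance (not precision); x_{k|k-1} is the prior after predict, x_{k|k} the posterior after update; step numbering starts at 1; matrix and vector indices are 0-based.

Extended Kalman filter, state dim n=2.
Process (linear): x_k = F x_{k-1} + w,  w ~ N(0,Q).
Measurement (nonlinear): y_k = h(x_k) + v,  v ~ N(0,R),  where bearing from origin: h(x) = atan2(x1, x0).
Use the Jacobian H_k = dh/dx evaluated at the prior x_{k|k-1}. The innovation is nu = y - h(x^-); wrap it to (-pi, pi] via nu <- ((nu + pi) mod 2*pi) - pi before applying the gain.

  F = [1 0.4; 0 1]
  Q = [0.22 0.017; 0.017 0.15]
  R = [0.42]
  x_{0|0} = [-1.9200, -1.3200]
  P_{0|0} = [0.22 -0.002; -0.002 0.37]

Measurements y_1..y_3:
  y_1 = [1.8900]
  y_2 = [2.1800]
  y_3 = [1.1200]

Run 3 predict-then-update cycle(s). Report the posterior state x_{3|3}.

x_post = [-2.3223, 0.5794]

step 1: x^-=[-2.4480, -1.3200]  P^-=[0.4976 0.1630; 0.1630 0.5200]  H_jac=[0.1707 -0.3165]  S=[0.4690]  K=[0.0711; -0.2916]  nu=[-1.7461]  x^+=[-2.5721, -0.8108]  P^+=[0.4952 0.1727; 0.1727 0.4801]
step 2: x^-=[-2.8964, -0.8108]  P^-=[0.9302 0.3818; 0.3818 0.6301]  H_jac=[0.0896 -0.3202]  S=[0.4702]  K=[-0.0826; -0.3563]  nu=[-1.2345]  x^+=[-2.7944, -0.3709]  P^+=[0.9270 0.3679; 0.3679 0.5704]
step 3: x^-=[-2.9428, -0.3709]  P^-=[1.5326 0.6131; 0.6131 0.7204]  H_jac=[0.0422 -0.3345]  S=[0.4860]  K=[-0.2890; -0.4426]  nu=[-2.1470]  x^+=[-2.3223, 0.5794]  P^+=[1.4920 0.5509; 0.5509 0.6252]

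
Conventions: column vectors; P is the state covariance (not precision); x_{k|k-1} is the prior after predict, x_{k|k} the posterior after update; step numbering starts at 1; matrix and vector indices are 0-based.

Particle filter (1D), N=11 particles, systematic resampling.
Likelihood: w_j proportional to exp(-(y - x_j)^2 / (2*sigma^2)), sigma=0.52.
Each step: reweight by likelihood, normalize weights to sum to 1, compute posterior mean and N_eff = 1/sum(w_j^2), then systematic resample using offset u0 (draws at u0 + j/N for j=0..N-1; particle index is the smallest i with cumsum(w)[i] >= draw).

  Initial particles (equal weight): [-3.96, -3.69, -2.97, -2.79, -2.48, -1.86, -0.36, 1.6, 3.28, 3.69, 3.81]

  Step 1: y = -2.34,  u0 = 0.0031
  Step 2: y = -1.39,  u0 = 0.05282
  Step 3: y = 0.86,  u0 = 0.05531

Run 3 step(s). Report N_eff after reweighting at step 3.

N_eff = 8.0058

step 1: w=[0.0028, 0.0122, 0.1697, 0.2432, 0.3410, 0.2309, 0.0003, 0.0000, 0.0000, 0.0000, 0.0000]  mean=-2.5136  Neff=3.8804  idx=[1, 2, 3, 3, 3, 4, 4, 4, 4, 5, 5]
step 2: w=[0.0000, 0.0053, 0.0143, 0.0143, 0.0143, 0.0596, 0.0596, 0.0596, 0.0596, 0.3566, 0.3566]  mean=-2.0538  Neff=3.7147  idx=[5, 6, 8, 9, 9, 9, 9, 10, 10, 10, 10]
step 3: w=[0.0001, 0.0001, 0.0001, 0.1250, 0.1250, 0.1250, 0.1250, 0.1250, 0.1250, 0.1250, 0.1250]  mean=-1.8602  Neff=8.0058  idx=[3, 4, 4, 5, 6, 7, 7, 8, 9, 9, 10]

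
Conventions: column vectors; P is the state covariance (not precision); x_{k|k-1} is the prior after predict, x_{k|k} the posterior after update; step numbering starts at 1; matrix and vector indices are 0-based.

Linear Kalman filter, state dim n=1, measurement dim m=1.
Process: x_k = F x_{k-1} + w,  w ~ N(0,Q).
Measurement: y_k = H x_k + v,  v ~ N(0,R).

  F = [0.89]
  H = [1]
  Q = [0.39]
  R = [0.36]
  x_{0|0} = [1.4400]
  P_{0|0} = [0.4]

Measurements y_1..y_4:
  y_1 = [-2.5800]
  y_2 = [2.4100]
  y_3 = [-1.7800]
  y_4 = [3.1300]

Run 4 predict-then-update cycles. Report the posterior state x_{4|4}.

x_post = [1.6598]

step 1: x^-=[1.2816]  P^-=[0.7068]  S=[1.0668]  K=[0.6626]  nu=[-3.8616]  x^+=[-1.2769]  P^+=[0.2385]
step 2: x^-=[-1.1365]  P^-=[0.5789]  S=[0.9389]  K=[0.6166]  nu=[3.5465]  x^+=[1.0502]  P^+=[0.2220]
step 3: x^-=[0.9347]  P^-=[0.5658]  S=[0.9258]  K=[0.6112]  nu=[-2.7147]  x^+=[-0.7244]  P^+=[0.2200]
step 4: x^-=[-0.6447]  P^-=[0.5643]  S=[0.9243]  K=[0.6105]  nu=[3.7747]  x^+=[1.6598]  P^+=[0.2198]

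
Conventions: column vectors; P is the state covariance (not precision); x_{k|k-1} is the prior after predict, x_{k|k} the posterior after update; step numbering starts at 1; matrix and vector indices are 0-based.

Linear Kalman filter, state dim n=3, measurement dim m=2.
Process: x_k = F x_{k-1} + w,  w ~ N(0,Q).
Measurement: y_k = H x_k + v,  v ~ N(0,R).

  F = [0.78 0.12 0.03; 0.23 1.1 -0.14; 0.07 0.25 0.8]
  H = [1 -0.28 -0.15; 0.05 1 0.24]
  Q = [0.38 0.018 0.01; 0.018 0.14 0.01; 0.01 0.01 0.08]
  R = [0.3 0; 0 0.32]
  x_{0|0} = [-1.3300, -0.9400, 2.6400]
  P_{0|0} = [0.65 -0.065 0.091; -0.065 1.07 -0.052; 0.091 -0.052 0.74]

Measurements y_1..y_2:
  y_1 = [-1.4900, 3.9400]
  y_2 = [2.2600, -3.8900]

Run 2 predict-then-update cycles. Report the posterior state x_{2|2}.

x_post = [0.7983, -1.9709, 2.2265]

step 1: x^-=[-1.0710, -1.7095, 1.7839]  P^-=[0.7833 0.2050 0.1337; 0.2050 1.4609 0.1950; 0.1337 0.1950 0.6108]  S=[1.0730 -0.2010; -0.2010 1.9353]  K=[0.6981 0.2153; -0.0719 0.7769; 0.0225 0.1823]  nu=[-0.6301, 5.2749]  x^+=[-0.3754, 2.4337, 2.7313]  P^+=[0.2311 0.0411 0.0675; 0.0411 0.2649 -0.0765; 0.0675 -0.0765 0.5476]
step 2: x^-=[0.0812, 2.2083, 2.7672]  P^-=[0.5352 0.1204 0.0864; 0.1204 0.5235 -0.0221; 0.0864 -0.0221 0.4265]  S=[0.7906 0.0084; 0.0084 0.8729]  K=[0.6159 0.1864; -0.0353 0.6009; 0.0352 0.0966]  nu=[3.2122, -6.7665]  x^+=[0.7983, -1.9709, 2.2265]  P^+=[0.2030 0.0368 0.0530; 0.0368 0.2077 -0.0719; 0.0530 -0.0719 0.4174]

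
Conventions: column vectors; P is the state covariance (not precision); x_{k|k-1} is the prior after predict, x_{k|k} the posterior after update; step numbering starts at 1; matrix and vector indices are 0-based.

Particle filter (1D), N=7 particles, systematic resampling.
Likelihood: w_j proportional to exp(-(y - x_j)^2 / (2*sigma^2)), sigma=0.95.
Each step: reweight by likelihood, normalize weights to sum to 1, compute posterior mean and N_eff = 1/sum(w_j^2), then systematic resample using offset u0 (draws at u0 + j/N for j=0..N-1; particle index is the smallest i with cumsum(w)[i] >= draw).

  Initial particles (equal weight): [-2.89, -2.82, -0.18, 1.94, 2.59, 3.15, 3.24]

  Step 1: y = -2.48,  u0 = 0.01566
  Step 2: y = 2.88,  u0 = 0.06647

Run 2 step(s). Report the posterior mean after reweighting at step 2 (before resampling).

post_mean = -2.8523

step 1: w=[0.4789, 0.4930, 0.0280, 0.0000, 0.0000, 0.0000, 0.0000]  mean=-2.7794  Neff=2.1132  idx=[0, 0, 0, 0, 1, 1, 1]
step 2: w=[0.1152, 0.1152, 0.1152, 0.1152, 0.1797, 0.1797, 0.1797]  mean=-2.8523  Neff=6.6668  idx=[0, 1, 3, 4, 4, 5, 6]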